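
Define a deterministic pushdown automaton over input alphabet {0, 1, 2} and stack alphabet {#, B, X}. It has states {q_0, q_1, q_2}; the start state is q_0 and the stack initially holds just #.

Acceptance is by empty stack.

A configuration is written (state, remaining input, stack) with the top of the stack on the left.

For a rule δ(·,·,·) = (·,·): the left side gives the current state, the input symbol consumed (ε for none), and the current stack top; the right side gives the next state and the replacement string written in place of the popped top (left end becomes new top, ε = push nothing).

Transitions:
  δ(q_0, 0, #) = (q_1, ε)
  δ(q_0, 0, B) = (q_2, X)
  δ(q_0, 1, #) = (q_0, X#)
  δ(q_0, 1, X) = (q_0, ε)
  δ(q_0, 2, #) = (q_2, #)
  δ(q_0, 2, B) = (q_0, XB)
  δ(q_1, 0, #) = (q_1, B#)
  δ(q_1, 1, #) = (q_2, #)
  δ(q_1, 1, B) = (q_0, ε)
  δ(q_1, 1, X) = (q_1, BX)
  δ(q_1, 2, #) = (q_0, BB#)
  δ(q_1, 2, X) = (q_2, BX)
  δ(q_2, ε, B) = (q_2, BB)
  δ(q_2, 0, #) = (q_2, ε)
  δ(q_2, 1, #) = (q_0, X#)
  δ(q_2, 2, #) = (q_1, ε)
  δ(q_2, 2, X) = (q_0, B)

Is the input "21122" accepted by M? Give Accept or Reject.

(q_0, 21122, #) ⊢ (q_2, 1122, #) ⊢ (q_0, 122, X#) ⊢ (q_0, 22, #) ⊢ (q_2, 2, #) ⊢ (q_1, ε, ε)
All input consumed and the stack is empty.

Accept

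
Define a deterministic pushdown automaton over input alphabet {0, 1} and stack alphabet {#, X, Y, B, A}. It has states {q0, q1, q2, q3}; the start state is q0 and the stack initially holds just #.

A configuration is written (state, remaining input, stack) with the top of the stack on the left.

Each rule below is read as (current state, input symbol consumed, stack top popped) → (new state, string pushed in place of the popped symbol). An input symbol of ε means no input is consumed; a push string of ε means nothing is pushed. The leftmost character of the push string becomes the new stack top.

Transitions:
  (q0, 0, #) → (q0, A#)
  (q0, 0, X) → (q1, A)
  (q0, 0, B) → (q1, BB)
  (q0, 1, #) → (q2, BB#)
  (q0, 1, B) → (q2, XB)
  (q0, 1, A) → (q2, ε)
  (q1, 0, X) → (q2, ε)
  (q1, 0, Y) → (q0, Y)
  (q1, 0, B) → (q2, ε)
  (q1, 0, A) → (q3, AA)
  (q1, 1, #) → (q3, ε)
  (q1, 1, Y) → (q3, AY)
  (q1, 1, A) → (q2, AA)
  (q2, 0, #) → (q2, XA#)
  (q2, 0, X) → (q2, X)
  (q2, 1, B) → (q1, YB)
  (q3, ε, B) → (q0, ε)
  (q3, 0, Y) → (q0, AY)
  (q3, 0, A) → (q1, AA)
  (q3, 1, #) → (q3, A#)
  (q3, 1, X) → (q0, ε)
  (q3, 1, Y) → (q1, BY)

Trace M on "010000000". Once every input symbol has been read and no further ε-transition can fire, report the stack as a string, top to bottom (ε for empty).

XA#

(q0, 010000000, #)
  read 0, top #: go to q0, push A# → (q0, 10000000, A#)
  read 1, top A: go to q2, push ε → (q2, 0000000, #)
  read 0, top #: go to q2, push XA# → (q2, 000000, XA#)
  read 0, top X: go to q2, push X → (q2, 00000, XA#)
  read 0, top X: go to q2, push X → (q2, 0000, XA#)
  read 0, top X: go to q2, push X → (q2, 000, XA#)
  read 0, top X: go to q2, push X → (q2, 00, XA#)
  read 0, top X: go to q2, push X → (q2, 0, XA#)
  read 0, top X: go to q2, push X → (q2, ε, XA#)
All input consumed in state q2 with stack XA#.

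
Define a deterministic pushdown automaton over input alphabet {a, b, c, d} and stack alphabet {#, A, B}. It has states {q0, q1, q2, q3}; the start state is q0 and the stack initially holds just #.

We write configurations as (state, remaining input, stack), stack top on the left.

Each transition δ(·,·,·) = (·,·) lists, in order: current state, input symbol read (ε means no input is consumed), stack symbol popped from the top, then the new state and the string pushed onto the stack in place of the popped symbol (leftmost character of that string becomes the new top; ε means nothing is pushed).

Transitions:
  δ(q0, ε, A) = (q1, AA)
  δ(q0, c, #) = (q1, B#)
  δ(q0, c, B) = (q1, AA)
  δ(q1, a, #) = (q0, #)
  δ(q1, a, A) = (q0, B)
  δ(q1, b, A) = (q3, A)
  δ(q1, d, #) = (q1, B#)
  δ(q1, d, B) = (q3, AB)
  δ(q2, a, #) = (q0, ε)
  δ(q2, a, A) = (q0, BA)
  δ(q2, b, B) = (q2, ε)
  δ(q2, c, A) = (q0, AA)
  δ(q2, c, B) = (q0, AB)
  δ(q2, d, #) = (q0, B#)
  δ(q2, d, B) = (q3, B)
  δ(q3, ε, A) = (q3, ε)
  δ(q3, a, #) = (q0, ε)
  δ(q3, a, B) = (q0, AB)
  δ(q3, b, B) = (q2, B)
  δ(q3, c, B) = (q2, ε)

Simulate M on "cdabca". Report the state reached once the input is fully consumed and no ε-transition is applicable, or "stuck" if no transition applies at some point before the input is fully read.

q0

(q0, cdabca, #) ⊢ (q1, dabca, B#) ⊢ (q3, abca, AB#) ⊢ (q3, abca, B#) ⊢ (q0, bca, AB#) ⊢ (q1, bca, AAB#) ⊢ (q3, ca, AAB#) ⊢ (q3, ca, AB#) ⊢ (q3, ca, B#) ⊢ (q2, a, #) ⊢ (q0, ε, ε)
All input consumed; M is in state q0.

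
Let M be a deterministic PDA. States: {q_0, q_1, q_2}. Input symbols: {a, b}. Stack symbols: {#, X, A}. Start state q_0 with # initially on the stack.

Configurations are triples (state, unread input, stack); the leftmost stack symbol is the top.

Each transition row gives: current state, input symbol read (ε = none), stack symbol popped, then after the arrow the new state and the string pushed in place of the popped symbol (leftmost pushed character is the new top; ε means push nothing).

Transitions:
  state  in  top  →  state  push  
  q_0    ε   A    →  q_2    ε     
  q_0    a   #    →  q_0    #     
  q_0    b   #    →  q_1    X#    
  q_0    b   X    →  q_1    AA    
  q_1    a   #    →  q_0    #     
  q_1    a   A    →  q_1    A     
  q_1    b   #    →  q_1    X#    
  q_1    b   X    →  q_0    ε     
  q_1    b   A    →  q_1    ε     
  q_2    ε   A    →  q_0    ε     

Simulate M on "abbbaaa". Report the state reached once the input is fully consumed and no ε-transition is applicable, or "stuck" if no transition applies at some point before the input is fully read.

stuck

(q_0, abbbaaa, #)
  read a, top #: go to q_0, push # → (q_0, bbbaaa, #)
  read b, top #: go to q_1, push X# → (q_1, bbaaa, X#)
  read b, top X: go to q_0, push ε → (q_0, baaa, #)
  read b, top #: go to q_1, push X# → (q_1, aaa, X#)
No transition for (q_1, a, top X); M blocks with input aaa remaining.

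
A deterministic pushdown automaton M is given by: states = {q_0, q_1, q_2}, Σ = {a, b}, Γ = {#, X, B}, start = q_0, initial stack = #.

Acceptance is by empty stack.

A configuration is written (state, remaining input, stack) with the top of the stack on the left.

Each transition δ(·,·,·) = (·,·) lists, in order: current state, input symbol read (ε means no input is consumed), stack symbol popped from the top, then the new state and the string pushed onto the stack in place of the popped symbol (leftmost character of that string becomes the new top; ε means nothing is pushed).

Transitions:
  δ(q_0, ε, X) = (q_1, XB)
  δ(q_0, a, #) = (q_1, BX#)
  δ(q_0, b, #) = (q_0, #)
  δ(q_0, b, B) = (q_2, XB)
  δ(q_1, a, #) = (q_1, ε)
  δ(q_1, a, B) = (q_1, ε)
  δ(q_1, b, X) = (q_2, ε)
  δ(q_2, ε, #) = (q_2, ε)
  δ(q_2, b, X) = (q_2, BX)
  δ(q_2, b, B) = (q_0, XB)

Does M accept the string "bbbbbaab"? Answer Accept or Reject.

Accept

(q_0, bbbbbaab, #) ⊢ (q_0, bbbbaab, #) ⊢ (q_0, bbbaab, #) ⊢ (q_0, bbaab, #) ⊢ (q_0, baab, #) ⊢ (q_0, aab, #) ⊢ (q_1, ab, BX#) ⊢ (q_1, b, X#) ⊢ (q_2, ε, #) ⊢ (q_2, ε, ε)
All input consumed and the stack is empty.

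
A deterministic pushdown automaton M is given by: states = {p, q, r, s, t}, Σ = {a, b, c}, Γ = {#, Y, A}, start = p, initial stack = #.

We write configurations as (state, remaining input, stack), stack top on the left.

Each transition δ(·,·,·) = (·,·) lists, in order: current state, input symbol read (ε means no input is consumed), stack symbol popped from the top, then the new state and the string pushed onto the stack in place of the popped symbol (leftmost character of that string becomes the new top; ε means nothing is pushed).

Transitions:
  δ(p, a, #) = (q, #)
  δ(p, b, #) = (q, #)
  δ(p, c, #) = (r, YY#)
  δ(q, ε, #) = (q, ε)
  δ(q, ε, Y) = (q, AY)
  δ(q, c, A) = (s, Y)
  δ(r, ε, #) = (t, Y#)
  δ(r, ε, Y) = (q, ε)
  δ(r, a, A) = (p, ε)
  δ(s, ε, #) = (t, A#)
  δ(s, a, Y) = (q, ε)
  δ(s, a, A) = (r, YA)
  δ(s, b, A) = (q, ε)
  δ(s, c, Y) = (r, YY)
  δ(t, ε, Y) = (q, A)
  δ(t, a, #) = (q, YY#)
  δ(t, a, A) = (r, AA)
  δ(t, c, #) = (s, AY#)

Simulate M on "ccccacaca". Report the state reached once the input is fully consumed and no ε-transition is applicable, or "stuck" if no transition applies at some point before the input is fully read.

q

(p, ccccacaca, #)
  read c, top #: go to r, push YY# → (r, cccacaca, YY#)
  ε-move, top Y: go to q, push ε → (q, cccacaca, Y#)
  ε-move, top Y: go to q, push AY → (q, cccacaca, AY#)
  read c, top A: go to s, push Y → (s, ccacaca, YY#)
  read c, top Y: go to r, push YY → (r, cacaca, YYY#)
  ε-move, top Y: go to q, push ε → (q, cacaca, YY#)
  ε-move, top Y: go to q, push AY → (q, cacaca, AYY#)
  read c, top A: go to s, push Y → (s, acaca, YYY#)
  read a, top Y: go to q, push ε → (q, caca, YY#)
  ε-move, top Y: go to q, push AY → (q, caca, AYY#)
  read c, top A: go to s, push Y → (s, aca, YYY#)
  read a, top Y: go to q, push ε → (q, ca, YY#)
  ε-move, top Y: go to q, push AY → (q, ca, AYY#)
  read c, top A: go to s, push Y → (s, a, YYY#)
  read a, top Y: go to q, push ε → (q, ε, YY#)
  ε-move, top Y: go to q, push AY → (q, ε, AYY#)
All input consumed; M is in state q.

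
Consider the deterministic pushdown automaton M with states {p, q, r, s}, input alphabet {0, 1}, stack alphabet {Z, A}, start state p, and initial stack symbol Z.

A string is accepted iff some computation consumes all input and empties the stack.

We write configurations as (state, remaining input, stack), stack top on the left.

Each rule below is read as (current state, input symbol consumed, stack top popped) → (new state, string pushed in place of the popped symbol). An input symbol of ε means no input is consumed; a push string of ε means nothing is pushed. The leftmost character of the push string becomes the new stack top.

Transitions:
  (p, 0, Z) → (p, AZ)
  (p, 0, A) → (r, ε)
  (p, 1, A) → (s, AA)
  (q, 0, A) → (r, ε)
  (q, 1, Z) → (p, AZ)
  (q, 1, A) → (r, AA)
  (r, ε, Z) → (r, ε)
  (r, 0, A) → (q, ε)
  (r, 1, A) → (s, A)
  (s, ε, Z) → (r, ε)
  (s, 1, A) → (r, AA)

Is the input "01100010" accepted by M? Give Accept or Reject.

Accept

(p, 01100010, Z) ⊢ (p, 1100010, AZ) ⊢ (s, 100010, AAZ) ⊢ (r, 00010, AAAZ) ⊢ (q, 0010, AAZ) ⊢ (r, 010, AZ) ⊢ (q, 10, Z) ⊢ (p, 0, AZ) ⊢ (r, ε, Z) ⊢ (r, ε, ε)
All input consumed and the stack is empty.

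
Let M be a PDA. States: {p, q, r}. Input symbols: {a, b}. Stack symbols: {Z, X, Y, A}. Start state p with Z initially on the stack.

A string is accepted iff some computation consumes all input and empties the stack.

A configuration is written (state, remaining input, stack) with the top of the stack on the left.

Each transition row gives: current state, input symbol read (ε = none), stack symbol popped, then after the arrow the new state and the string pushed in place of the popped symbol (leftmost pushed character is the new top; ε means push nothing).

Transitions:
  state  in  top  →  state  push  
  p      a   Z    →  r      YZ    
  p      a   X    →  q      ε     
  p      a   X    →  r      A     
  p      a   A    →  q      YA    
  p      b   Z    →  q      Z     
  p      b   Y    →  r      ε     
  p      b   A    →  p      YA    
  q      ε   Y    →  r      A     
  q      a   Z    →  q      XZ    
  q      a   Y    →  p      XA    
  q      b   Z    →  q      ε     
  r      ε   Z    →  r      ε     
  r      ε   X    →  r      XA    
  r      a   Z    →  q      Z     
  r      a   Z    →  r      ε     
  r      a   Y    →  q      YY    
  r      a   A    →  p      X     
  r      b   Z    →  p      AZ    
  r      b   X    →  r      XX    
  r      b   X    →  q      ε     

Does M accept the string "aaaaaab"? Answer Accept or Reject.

Accept

One accepting computation: (p, aaaaaab, Z) ⊢ (r, aaaaab, YZ) ⊢ (q, aaaab, YYZ) ⊢ (r, aaaab, AYZ) ⊢ (p, aaab, XYZ) ⊢ (q, aab, YZ) ⊢ (r, aab, AZ) ⊢ (p, ab, XZ) ⊢ (q, b, Z) ⊢ (q, ε, ε)
All input consumed and the stack is empty.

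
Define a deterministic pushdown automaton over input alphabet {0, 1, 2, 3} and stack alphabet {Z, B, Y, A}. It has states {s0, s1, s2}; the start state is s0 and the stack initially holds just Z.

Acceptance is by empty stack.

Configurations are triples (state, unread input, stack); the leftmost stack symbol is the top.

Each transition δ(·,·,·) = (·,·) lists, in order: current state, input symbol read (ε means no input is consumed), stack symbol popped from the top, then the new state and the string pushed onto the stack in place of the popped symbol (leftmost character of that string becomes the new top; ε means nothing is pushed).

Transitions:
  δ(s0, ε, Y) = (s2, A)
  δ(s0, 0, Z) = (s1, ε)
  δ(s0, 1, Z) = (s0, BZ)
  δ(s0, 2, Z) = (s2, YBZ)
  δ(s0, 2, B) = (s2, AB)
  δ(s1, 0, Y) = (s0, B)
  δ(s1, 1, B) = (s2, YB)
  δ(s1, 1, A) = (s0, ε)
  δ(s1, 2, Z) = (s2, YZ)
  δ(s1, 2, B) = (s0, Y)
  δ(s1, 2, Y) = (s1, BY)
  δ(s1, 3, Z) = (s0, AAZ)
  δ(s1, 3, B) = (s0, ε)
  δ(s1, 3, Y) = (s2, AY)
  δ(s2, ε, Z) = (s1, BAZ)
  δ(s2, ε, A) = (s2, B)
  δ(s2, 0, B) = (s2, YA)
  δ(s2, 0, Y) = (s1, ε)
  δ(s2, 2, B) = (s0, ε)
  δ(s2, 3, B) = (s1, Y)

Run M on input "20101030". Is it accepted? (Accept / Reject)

(s0, 20101030, Z)
  read 2, top Z: go to s2, push YBZ → (s2, 0101030, YBZ)
  read 0, top Y: go to s1, push ε → (s1, 101030, BZ)
  read 1, top B: go to s2, push YB → (s2, 01030, YBZ)
  read 0, top Y: go to s1, push ε → (s1, 1030, BZ)
  read 1, top B: go to s2, push YB → (s2, 030, YBZ)
  read 0, top Y: go to s1, push ε → (s1, 30, BZ)
  read 3, top B: go to s0, push ε → (s0, 0, Z)
  read 0, top Z: go to s1, push ε → (s1, ε, ε)
All input consumed and the stack is empty.

Accept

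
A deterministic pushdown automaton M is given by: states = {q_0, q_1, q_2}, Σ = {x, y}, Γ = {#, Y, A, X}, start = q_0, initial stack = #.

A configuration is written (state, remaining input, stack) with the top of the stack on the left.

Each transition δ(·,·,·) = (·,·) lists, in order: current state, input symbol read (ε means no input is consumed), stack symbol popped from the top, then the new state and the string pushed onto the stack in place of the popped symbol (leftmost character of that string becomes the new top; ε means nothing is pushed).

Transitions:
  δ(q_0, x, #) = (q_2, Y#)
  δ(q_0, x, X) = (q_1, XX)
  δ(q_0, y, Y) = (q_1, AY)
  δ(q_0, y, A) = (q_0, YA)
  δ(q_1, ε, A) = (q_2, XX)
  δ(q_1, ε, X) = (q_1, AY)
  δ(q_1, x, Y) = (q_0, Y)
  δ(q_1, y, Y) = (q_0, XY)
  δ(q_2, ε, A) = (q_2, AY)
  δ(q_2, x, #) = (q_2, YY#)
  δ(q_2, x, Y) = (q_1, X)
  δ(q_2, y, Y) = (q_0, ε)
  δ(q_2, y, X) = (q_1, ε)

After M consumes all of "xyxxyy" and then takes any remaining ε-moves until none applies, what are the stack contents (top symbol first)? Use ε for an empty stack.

XXYYY#

(q_0, xyxxyy, #) ⊢ (q_2, yxxyy, Y#) ⊢ (q_0, xxyy, #) ⊢ (q_2, xyy, Y#) ⊢ (q_1, yy, X#) ⊢ (q_1, yy, AY#) ⊢ (q_2, yy, XXY#) ⊢ (q_1, y, XY#) ⊢ (q_1, y, AYY#) ⊢ (q_2, y, XXYY#) ⊢ (q_1, ε, XYY#) ⊢ (q_1, ε, AYYY#) ⊢ (q_2, ε, XXYYY#)
All input consumed in state q_2 with stack XXYYY#.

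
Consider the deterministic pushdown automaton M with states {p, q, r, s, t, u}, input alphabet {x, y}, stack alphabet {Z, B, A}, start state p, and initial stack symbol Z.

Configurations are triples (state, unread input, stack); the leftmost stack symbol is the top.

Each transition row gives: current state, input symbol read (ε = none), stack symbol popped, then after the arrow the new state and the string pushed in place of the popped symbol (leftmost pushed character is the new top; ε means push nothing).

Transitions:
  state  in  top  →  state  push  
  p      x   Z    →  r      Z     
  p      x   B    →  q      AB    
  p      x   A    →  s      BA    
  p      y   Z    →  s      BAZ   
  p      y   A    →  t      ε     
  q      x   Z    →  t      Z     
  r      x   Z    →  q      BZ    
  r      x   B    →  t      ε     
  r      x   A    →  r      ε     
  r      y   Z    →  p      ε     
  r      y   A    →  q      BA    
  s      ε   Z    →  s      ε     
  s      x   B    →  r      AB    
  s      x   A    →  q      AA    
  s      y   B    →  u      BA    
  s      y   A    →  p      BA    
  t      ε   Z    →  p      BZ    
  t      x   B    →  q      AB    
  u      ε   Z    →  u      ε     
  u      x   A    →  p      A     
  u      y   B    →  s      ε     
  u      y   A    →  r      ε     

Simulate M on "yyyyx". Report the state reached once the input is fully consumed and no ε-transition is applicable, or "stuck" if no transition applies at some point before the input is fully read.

(p, yyyyx, Z)
  read y, top Z: go to s, push BAZ → (s, yyyx, BAZ)
  read y, top B: go to u, push BA → (u, yyx, BAAZ)
  read y, top B: go to s, push ε → (s, yx, AAZ)
  read y, top A: go to p, push BA → (p, x, BAAZ)
  read x, top B: go to q, push AB → (q, ε, ABAAZ)
All input consumed; M is in state q.

q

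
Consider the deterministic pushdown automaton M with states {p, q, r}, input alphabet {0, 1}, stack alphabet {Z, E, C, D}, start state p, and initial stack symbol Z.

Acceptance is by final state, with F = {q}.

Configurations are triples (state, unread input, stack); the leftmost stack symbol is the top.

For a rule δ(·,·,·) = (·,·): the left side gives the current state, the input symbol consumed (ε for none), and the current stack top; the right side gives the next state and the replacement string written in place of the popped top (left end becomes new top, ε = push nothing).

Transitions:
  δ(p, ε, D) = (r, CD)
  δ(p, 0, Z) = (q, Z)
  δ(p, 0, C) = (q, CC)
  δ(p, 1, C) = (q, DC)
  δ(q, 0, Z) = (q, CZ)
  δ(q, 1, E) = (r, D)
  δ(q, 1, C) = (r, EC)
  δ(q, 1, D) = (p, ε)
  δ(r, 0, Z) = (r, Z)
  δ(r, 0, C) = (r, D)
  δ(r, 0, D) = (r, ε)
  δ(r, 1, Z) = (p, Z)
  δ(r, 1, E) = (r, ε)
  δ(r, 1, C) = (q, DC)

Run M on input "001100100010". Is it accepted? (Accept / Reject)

(p, 001100100010, Z)
  read 0, top Z: go to q, push Z → (q, 01100100010, Z)
  read 0, top Z: go to q, push CZ → (q, 1100100010, CZ)
  read 1, top C: go to r, push EC → (r, 100100010, ECZ)
  read 1, top E: go to r, push ε → (r, 00100010, CZ)
  read 0, top C: go to r, push D → (r, 0100010, DZ)
  read 0, top D: go to r, push ε → (r, 100010, Z)
  read 1, top Z: go to p, push Z → (p, 00010, Z)
  read 0, top Z: go to q, push Z → (q, 0010, Z)
  read 0, top Z: go to q, push CZ → (q, 010, CZ)
No transition applies at (q, 010, CZ); input not fully consumed.

Reject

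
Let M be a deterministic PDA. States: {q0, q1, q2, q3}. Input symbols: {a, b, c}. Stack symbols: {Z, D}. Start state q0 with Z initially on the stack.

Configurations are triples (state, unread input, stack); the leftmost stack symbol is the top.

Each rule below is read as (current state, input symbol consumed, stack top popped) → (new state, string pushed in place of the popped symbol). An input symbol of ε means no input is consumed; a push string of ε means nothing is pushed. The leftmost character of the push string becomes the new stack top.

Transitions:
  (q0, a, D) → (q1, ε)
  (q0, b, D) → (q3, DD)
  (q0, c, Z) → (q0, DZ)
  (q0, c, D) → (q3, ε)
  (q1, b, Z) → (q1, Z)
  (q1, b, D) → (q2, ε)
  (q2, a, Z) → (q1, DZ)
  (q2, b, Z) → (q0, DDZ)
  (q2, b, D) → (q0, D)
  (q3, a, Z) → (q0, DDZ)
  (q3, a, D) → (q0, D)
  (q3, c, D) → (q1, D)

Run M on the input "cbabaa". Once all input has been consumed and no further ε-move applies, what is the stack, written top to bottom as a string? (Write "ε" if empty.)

DDZ

(q0, cbabaa, Z) ⊢ (q0, babaa, DZ) ⊢ (q3, abaa, DDZ) ⊢ (q0, baa, DDZ) ⊢ (q3, aa, DDDZ) ⊢ (q0, a, DDDZ) ⊢ (q1, ε, DDZ)
All input consumed in state q1 with stack DDZ.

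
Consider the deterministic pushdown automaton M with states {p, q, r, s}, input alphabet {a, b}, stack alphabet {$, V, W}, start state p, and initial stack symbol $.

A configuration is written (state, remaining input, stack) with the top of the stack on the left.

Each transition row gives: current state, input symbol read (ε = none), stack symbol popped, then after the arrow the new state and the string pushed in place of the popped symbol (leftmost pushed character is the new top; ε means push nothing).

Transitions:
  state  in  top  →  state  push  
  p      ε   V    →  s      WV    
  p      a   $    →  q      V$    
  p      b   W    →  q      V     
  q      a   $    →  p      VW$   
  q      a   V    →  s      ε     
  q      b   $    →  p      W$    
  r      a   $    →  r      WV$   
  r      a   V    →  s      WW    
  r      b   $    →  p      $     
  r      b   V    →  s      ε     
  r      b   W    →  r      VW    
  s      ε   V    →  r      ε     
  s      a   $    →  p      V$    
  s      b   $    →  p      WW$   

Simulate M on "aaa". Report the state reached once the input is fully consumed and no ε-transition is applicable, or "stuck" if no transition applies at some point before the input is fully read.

(p, aaa, $) ⊢ (q, aa, V$) ⊢ (s, a, $) ⊢ (p, ε, V$) ⊢ (s, ε, WV$)
All input consumed; M is in state s.

s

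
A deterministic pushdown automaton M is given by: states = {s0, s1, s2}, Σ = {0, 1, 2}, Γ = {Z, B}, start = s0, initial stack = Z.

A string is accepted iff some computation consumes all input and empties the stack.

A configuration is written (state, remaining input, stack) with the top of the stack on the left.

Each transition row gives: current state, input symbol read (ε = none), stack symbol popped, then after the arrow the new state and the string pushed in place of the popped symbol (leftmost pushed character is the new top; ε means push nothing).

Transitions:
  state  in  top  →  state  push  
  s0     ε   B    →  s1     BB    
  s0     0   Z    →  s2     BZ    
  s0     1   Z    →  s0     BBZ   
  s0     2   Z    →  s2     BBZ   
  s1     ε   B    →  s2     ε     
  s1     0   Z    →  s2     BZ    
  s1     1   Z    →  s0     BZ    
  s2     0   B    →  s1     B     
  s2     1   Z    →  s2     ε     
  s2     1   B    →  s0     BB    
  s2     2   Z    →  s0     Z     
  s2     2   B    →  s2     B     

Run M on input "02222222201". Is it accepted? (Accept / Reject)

Accept

(s0, 02222222201, Z)
  read 0, top Z: go to s2, push BZ → (s2, 2222222201, BZ)
  read 2, top B: go to s2, push B → (s2, 222222201, BZ)
  read 2, top B: go to s2, push B → (s2, 22222201, BZ)
  read 2, top B: go to s2, push B → (s2, 2222201, BZ)
  read 2, top B: go to s2, push B → (s2, 222201, BZ)
  read 2, top B: go to s2, push B → (s2, 22201, BZ)
  read 2, top B: go to s2, push B → (s2, 2201, BZ)
  read 2, top B: go to s2, push B → (s2, 201, BZ)
  read 2, top B: go to s2, push B → (s2, 01, BZ)
  read 0, top B: go to s1, push B → (s1, 1, BZ)
  ε-move, top B: go to s2, push ε → (s2, 1, Z)
  read 1, top Z: go to s2, push ε → (s2, ε, ε)
All input consumed and the stack is empty.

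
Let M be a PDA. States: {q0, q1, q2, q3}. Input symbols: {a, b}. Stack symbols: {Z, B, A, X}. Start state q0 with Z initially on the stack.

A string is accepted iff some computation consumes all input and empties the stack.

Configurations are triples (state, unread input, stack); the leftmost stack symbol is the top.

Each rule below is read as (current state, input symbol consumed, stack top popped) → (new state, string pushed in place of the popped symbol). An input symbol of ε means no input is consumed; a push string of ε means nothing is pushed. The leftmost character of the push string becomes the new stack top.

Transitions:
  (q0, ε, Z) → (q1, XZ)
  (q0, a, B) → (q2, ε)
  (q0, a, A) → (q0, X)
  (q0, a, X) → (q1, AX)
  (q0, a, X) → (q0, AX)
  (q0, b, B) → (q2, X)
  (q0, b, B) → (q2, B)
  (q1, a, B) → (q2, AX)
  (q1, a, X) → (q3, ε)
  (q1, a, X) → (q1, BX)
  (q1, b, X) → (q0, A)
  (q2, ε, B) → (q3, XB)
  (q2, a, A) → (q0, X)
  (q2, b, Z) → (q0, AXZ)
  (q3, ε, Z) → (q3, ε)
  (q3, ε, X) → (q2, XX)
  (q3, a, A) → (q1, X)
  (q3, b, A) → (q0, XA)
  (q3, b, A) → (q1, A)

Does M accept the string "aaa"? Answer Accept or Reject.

Reject

No computation consumes all input and empties the stack.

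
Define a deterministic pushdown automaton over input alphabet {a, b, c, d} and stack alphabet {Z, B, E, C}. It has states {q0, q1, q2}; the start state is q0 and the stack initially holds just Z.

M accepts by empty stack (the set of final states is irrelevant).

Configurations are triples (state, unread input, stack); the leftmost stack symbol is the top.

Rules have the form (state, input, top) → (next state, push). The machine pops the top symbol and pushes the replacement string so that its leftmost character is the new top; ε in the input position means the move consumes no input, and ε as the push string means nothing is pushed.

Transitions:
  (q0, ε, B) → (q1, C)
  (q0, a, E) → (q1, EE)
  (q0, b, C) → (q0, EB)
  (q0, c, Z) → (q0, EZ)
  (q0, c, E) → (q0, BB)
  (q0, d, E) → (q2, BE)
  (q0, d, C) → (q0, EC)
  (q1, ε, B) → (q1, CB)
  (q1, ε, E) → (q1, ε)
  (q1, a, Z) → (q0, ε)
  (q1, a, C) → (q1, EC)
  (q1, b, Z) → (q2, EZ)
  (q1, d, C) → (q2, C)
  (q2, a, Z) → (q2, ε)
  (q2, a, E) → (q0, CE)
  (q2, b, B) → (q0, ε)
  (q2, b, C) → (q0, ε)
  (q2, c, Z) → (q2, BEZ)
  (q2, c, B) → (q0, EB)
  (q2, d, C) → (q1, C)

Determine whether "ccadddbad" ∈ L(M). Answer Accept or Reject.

Reject

(q0, ccadddbad, Z)
  read c, top Z: go to q0, push EZ → (q0, cadddbad, EZ)
  read c, top E: go to q0, push BB → (q0, adddbad, BBZ)
  ε-move, top B: go to q1, push C → (q1, adddbad, CBZ)
  read a, top C: go to q1, push EC → (q1, dddbad, ECBZ)
  ε-move, top E: go to q1, push ε → (q1, dddbad, CBZ)
  read d, top C: go to q2, push C → (q2, ddbad, CBZ)
  read d, top C: go to q1, push C → (q1, dbad, CBZ)
  read d, top C: go to q2, push C → (q2, bad, CBZ)
  read b, top C: go to q0, push ε → (q0, ad, BZ)
  ε-move, top B: go to q1, push C → (q1, ad, CZ)
  read a, top C: go to q1, push EC → (q1, d, ECZ)
  ε-move, top E: go to q1, push ε → (q1, d, CZ)
  read d, top C: go to q2, push C → (q2, ε, CZ)
All input consumed; stack is CZ, not empty, and no further ε-move applies.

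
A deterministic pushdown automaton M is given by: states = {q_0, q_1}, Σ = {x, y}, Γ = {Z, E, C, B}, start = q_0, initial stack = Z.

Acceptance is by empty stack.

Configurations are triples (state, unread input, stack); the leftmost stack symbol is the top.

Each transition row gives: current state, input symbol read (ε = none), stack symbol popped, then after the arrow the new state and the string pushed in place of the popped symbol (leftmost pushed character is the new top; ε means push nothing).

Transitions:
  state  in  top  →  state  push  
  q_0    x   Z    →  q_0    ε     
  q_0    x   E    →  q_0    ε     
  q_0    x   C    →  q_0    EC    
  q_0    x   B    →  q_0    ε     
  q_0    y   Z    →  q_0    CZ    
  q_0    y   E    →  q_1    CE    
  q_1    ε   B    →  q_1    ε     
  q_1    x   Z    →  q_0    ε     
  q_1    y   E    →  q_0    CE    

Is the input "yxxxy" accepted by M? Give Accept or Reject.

Reject

(q_0, yxxxy, Z)
  read y, top Z: go to q_0, push CZ → (q_0, xxxy, CZ)
  read x, top C: go to q_0, push EC → (q_0, xxy, ECZ)
  read x, top E: go to q_0, push ε → (q_0, xy, CZ)
  read x, top C: go to q_0, push EC → (q_0, y, ECZ)
  read y, top E: go to q_1, push CE → (q_1, ε, CECZ)
All input consumed; stack is CECZ, not empty, and no further ε-move applies.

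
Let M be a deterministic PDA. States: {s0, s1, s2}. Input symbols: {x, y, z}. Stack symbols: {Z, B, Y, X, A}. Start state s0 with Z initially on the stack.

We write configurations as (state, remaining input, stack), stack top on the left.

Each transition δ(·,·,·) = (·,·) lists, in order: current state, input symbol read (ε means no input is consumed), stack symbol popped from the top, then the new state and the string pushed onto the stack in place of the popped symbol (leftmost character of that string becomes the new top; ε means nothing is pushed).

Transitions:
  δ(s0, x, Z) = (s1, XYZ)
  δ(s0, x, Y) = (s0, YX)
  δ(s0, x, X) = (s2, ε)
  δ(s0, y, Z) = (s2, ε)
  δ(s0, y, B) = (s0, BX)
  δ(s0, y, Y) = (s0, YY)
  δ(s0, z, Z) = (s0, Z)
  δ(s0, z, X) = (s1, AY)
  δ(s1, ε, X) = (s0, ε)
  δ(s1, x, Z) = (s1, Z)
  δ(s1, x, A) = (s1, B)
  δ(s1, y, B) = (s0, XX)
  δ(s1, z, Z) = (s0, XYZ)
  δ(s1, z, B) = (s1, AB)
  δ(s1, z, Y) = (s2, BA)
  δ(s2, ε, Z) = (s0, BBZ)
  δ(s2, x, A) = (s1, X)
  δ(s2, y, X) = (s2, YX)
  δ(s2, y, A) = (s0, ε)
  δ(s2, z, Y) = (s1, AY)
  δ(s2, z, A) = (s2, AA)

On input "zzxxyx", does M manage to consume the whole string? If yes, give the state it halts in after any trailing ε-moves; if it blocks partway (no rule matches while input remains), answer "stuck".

s0

(s0, zzxxyx, Z)
  read z, top Z: go to s0, push Z → (s0, zxxyx, Z)
  read z, top Z: go to s0, push Z → (s0, xxyx, Z)
  read x, top Z: go to s1, push XYZ → (s1, xyx, XYZ)
  ε-move, top X: go to s0, push ε → (s0, xyx, YZ)
  read x, top Y: go to s0, push YX → (s0, yx, YXZ)
  read y, top Y: go to s0, push YY → (s0, x, YYXZ)
  read x, top Y: go to s0, push YX → (s0, ε, YXYXZ)
All input consumed; M is in state s0.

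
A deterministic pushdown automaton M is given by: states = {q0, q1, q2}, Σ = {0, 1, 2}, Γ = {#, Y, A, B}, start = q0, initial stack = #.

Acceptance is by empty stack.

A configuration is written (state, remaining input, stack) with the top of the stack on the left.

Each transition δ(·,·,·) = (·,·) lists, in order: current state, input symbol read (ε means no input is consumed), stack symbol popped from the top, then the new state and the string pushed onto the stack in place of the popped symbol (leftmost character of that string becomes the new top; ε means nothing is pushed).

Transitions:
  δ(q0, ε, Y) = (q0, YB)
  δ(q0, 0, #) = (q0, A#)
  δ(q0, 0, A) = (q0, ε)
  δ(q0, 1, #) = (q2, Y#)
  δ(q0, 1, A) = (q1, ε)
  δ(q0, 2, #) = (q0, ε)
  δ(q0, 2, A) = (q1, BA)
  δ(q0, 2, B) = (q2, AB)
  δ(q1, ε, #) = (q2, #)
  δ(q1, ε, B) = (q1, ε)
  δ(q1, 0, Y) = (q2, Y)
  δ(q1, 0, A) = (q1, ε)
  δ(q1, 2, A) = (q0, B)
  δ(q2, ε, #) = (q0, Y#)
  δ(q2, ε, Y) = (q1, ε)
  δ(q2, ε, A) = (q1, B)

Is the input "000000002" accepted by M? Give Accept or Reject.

(q0, 000000002, #)
  read 0, top #: go to q0, push A# → (q0, 00000002, A#)
  read 0, top A: go to q0, push ε → (q0, 0000002, #)
  read 0, top #: go to q0, push A# → (q0, 000002, A#)
  read 0, top A: go to q0, push ε → (q0, 00002, #)
  read 0, top #: go to q0, push A# → (q0, 0002, A#)
  read 0, top A: go to q0, push ε → (q0, 002, #)
  read 0, top #: go to q0, push A# → (q0, 02, A#)
  read 0, top A: go to q0, push ε → (q0, 2, #)
  read 2, top #: go to q0, push ε → (q0, ε, ε)
All input consumed and the stack is empty.

Accept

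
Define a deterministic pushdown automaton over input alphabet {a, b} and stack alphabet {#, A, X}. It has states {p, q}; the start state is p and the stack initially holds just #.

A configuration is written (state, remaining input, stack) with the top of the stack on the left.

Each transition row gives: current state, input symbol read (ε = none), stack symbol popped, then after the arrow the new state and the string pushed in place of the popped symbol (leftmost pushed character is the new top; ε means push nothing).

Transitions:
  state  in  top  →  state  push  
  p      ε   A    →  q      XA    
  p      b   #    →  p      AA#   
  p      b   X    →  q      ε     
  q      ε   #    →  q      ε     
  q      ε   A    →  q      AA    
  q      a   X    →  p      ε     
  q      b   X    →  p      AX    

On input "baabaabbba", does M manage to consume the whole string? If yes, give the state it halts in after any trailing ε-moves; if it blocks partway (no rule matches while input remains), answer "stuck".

q

(p, baabaabbba, #)
  read b, top #: go to p, push AA# → (p, aabaabbba, AA#)
  ε-move, top A: go to q, push XA → (q, aabaabbba, XAA#)
  read a, top X: go to p, push ε → (p, abaabbba, AA#)
  ε-move, top A: go to q, push XA → (q, abaabbba, XAA#)
  read a, top X: go to p, push ε → (p, baabbba, AA#)
  ε-move, top A: go to q, push XA → (q, baabbba, XAA#)
  read b, top X: go to p, push AX → (p, aabbba, AXAA#)
  ε-move, top A: go to q, push XA → (q, aabbba, XAXAA#)
  read a, top X: go to p, push ε → (p, abbba, AXAA#)
  ε-move, top A: go to q, push XA → (q, abbba, XAXAA#)
  read a, top X: go to p, push ε → (p, bbba, AXAA#)
  ε-move, top A: go to q, push XA → (q, bbba, XAXAA#)
  read b, top X: go to p, push AX → (p, bba, AXAXAA#)
  ε-move, top A: go to q, push XA → (q, bba, XAXAXAA#)
  read b, top X: go to p, push AX → (p, ba, AXAXAXAA#)
  ε-move, top A: go to q, push XA → (q, ba, XAXAXAXAA#)
  read b, top X: go to p, push AX → (p, a, AXAXAXAXAA#)
  ε-move, top A: go to q, push XA → (q, a, XAXAXAXAXAA#)
  read a, top X: go to p, push ε → (p, ε, AXAXAXAXAA#)
  ε-move, top A: go to q, push XA → (q, ε, XAXAXAXAXAA#)
All input consumed; M is in state q.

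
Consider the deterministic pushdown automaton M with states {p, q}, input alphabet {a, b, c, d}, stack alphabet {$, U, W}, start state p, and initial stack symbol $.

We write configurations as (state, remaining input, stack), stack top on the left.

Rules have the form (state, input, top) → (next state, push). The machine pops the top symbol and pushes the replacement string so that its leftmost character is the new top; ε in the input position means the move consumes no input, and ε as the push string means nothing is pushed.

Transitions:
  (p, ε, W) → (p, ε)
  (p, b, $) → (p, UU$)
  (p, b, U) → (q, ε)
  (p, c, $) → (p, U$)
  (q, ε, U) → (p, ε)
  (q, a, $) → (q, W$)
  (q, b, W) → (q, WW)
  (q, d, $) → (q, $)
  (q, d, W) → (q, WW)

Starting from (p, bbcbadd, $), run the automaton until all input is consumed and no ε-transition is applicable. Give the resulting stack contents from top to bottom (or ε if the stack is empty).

WWW$

(p, bbcbadd, $)
  read b, top $: go to p, push UU$ → (p, bcbadd, UU$)
  read b, top U: go to q, push ε → (q, cbadd, U$)
  ε-move, top U: go to p, push ε → (p, cbadd, $)
  read c, top $: go to p, push U$ → (p, badd, U$)
  read b, top U: go to q, push ε → (q, add, $)
  read a, top $: go to q, push W$ → (q, dd, W$)
  read d, top W: go to q, push WW → (q, d, WW$)
  read d, top W: go to q, push WW → (q, ε, WWW$)
All input consumed in state q with stack WWW$.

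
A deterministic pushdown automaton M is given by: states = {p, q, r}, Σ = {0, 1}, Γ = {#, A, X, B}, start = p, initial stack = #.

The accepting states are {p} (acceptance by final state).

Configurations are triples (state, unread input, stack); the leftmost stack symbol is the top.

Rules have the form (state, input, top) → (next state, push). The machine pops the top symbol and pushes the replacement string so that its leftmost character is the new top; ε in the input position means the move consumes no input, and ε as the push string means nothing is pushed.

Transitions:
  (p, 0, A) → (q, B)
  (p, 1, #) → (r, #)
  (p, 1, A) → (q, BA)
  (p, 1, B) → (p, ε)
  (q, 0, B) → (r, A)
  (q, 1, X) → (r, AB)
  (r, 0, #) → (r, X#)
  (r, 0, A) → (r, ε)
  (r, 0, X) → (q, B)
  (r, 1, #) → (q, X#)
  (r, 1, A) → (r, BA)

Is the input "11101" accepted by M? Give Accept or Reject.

(p, 11101, #)
  read 1, top #: go to r, push # → (r, 1101, #)
  read 1, top #: go to q, push X# → (q, 101, X#)
  read 1, top X: go to r, push AB → (r, 01, AB#)
  read 0, top A: go to r, push ε → (r, 1, B#)
No transition applies at (r, 1, B#); input not fully consumed.

Reject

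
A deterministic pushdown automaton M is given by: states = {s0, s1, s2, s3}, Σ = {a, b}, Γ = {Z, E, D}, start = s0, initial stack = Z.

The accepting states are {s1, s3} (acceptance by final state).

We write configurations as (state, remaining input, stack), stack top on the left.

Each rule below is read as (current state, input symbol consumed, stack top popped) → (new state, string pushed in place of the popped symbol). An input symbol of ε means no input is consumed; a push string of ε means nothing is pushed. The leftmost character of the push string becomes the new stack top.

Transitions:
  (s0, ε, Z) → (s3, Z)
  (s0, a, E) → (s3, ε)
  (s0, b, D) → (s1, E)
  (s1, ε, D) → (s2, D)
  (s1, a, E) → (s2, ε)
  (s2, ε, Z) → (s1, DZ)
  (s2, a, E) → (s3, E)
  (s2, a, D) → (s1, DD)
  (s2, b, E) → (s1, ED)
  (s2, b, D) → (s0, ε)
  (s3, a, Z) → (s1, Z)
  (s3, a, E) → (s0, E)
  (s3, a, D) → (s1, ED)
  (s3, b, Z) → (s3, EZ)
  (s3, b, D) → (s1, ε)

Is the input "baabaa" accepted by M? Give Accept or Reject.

(s0, baabaa, Z) ⊢ (s3, baabaa, Z) ⊢ (s3, aabaa, EZ) ⊢ (s0, abaa, EZ) ⊢ (s3, baa, Z) ⊢ (s3, aa, EZ) ⊢ (s0, a, EZ) ⊢ (s3, ε, Z)
All input consumed; state s3 ∈ F.

Accept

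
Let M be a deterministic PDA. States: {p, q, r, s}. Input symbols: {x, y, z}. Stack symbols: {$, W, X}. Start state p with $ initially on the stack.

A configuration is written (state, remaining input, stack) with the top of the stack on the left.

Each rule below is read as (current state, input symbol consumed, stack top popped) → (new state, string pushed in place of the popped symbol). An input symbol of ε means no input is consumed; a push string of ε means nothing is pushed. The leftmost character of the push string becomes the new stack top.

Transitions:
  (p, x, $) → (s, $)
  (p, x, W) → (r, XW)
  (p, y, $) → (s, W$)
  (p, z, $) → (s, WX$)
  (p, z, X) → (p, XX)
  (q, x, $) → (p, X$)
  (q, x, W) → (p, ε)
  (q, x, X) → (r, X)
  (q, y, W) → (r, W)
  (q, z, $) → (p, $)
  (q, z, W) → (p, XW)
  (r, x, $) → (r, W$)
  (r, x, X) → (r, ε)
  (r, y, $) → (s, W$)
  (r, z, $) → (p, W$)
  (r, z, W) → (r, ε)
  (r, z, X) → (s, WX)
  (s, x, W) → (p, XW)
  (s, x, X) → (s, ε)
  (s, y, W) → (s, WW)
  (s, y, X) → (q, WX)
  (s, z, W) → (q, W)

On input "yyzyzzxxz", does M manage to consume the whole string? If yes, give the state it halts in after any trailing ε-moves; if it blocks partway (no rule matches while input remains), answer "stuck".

(p, yyzyzzxxz, $)
  read y, top $: go to s, push W$ → (s, yzyzzxxz, W$)
  read y, top W: go to s, push WW → (s, zyzzxxz, WW$)
  read z, top W: go to q, push W → (q, yzzxxz, WW$)
  read y, top W: go to r, push W → (r, zzxxz, WW$)
  read z, top W: go to r, push ε → (r, zxxz, W$)
  read z, top W: go to r, push ε → (r, xxz, $)
  read x, top $: go to r, push W$ → (r, xz, W$)
No transition for (r, x, top W); M blocks with input xz remaining.

stuck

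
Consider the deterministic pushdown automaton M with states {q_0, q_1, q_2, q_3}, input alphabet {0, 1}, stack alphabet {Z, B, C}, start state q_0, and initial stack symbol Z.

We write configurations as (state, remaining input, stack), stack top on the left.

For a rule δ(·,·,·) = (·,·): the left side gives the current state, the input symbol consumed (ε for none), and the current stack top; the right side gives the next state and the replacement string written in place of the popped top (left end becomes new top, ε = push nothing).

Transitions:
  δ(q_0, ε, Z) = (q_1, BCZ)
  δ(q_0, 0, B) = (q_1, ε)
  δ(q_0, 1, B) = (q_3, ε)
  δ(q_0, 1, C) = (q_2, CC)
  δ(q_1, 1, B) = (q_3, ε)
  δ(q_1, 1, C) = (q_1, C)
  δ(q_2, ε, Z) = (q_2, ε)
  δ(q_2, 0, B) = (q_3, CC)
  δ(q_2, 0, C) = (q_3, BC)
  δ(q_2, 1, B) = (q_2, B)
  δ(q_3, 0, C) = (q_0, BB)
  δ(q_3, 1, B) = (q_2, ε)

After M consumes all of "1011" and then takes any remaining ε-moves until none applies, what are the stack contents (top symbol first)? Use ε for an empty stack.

ε

(q_0, 1011, Z)
  ε-move, top Z: go to q_1, push BCZ → (q_1, 1011, BCZ)
  read 1, top B: go to q_3, push ε → (q_3, 011, CZ)
  read 0, top C: go to q_0, push BB → (q_0, 11, BBZ)
  read 1, top B: go to q_3, push ε → (q_3, 1, BZ)
  read 1, top B: go to q_2, push ε → (q_2, ε, Z)
  ε-move, top Z: go to q_2, push ε → (q_2, ε, ε)
All input consumed in state q_2 with stack ε.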